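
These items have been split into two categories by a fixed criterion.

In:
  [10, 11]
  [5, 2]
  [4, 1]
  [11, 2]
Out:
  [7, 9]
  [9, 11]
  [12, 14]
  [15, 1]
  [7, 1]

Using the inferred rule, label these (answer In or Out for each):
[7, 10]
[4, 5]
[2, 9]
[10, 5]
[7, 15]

In, In, In, In, Out

The pattern is that an item is 'In' exactly when: sum is odd.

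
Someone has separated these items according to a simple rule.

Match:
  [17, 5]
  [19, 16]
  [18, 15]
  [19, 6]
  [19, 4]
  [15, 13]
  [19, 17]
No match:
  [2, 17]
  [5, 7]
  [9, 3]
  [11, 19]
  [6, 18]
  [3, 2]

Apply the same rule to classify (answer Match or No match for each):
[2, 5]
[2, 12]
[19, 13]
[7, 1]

No match, No match, Match, No match

The simplest hypothesis consistent with all the labels is: first ≥ 13.
[2, 5] — first 2, hence No match. [2, 12] — first 2, hence No match. [19, 13] — first 19, hence Match. [7, 1] — first 7, hence No match.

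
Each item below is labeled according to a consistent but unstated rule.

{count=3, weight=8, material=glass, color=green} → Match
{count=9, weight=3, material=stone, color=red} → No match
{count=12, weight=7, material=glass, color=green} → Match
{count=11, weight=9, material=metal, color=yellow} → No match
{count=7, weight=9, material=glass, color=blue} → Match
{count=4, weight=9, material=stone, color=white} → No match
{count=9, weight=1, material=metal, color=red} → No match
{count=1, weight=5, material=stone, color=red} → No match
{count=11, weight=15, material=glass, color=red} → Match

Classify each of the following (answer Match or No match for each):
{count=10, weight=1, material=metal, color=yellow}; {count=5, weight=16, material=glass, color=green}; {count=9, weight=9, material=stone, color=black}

No match, Match, No match

Looking at the examples, the only property every 'Match' case has and every 'No match' case lacks is: material is glass.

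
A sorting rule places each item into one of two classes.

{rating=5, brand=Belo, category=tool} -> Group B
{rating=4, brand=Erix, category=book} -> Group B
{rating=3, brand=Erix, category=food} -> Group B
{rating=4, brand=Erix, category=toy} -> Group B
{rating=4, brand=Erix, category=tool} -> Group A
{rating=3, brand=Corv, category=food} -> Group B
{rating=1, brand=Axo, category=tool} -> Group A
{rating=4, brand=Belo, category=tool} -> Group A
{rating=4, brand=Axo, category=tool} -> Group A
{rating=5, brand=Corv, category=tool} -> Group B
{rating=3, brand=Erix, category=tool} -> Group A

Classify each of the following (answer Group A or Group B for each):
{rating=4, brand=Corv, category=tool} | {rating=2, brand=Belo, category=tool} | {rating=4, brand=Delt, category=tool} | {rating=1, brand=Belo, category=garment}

Group A, Group A, Group A, Group B

Rule: category is tool AND rating ≤ 4. This holds for each 'Group A' example and fails for each 'Group B' one.
{rating=4, brand=Corv, category=tool}: Group A (category is tool, rating = 4).
{rating=2, brand=Belo, category=tool}: Group A (category is tool, rating = 2).
{rating=4, brand=Delt, category=tool}: Group A (category is tool, rating = 4).
{rating=1, brand=Belo, category=garment}: Group B (category is garment, rating = 1).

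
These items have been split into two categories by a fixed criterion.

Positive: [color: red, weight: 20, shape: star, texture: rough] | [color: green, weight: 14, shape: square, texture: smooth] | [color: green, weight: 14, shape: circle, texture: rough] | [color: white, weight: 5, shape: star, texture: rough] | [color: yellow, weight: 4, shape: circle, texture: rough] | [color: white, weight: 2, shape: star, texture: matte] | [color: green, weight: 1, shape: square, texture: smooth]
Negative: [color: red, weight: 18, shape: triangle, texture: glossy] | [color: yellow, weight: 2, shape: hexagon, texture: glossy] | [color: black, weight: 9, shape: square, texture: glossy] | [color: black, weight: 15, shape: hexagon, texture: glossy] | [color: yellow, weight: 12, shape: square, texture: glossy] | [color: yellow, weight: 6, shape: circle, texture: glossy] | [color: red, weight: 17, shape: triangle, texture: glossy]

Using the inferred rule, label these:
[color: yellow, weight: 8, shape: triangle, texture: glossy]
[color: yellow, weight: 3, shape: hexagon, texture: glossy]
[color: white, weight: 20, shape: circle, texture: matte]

Negative, Negative, Positive

Checking candidate rules against both groups, what survives is: texture is not glossy.
[color: yellow, weight: 8, shape: triangle, texture: glossy]: texture is glossy — does not pass, so Negative.
[color: yellow, weight: 3, shape: hexagon, texture: glossy]: texture is glossy — does not pass, so Negative.
[color: white, weight: 20, shape: circle, texture: matte]: texture is matte — checks out, so Positive.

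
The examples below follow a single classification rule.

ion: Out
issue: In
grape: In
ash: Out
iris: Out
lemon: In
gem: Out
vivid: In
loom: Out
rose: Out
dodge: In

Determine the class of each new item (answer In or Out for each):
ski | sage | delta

Out, Out, In

Rule: length 5. This holds for each 'In' example and fails for each 'Out' one.
ski: length 3 — fails this test, so Out. sage: length 4 — fails this test, so Out. delta: length 5 — qualifies, so In.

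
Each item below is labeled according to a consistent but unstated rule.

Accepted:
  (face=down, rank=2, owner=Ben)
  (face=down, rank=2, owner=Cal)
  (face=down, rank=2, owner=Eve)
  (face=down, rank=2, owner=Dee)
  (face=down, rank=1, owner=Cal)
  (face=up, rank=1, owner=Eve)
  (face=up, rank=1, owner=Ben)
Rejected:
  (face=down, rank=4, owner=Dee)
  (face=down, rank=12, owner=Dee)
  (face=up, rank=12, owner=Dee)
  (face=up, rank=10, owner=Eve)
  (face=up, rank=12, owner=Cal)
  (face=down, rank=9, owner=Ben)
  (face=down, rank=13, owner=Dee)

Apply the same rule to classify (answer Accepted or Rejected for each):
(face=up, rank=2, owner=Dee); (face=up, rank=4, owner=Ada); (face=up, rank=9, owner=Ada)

The classifier is using: rank ≤ 2.
(face=up, rank=2, owner=Dee) — rank = 2, hence Accepted. (face=up, rank=4, owner=Ada) — rank = 4, hence Rejected. (face=up, rank=9, owner=Ada) — rank = 9, hence Rejected.

Accepted, Rejected, Rejected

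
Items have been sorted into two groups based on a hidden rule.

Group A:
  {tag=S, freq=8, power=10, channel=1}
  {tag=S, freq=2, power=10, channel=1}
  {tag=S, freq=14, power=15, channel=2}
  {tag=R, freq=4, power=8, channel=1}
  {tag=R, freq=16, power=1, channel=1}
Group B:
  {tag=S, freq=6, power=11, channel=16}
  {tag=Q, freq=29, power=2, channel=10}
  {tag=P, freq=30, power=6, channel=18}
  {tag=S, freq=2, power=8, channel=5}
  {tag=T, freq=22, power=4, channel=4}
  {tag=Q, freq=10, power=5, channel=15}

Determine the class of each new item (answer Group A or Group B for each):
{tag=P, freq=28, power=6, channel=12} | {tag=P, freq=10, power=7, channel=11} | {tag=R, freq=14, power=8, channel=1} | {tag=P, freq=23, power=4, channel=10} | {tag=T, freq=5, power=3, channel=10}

Group B, Group B, Group A, Group B, Group B

The distinguishing property — channel ≤ 2 — holds for all the 'Group A' cases and none of the 'Group B' cases.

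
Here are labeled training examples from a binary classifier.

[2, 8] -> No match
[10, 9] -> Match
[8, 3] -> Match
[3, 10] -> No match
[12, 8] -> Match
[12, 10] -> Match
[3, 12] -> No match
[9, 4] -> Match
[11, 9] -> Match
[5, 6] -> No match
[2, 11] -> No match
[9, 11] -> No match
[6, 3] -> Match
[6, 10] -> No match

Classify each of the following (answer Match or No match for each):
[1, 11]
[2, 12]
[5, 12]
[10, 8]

No match, No match, No match, Match

The rule appears to be: first > second.
[1, 11]: 1 < 11 — does not pass, so No match.
[2, 12]: 2 < 12 — does not pass, so No match.
[5, 12]: 5 < 12 — does not pass, so No match.
[10, 8]: 10 > 8 — has this property, so Match.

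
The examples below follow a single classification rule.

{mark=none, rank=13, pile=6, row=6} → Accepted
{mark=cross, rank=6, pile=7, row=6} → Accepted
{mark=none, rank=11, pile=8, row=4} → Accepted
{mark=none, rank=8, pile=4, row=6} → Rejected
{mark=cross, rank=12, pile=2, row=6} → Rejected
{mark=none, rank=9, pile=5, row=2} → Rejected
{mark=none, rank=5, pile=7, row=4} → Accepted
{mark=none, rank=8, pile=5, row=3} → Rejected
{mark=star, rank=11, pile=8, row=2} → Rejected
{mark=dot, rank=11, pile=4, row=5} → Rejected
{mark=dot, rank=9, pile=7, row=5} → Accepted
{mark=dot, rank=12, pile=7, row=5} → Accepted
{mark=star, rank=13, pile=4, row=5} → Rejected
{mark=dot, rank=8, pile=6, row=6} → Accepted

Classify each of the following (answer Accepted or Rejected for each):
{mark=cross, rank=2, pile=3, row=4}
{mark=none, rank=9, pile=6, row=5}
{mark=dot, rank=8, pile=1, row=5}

The simplest hypothesis consistent with all the labels is: pile ≥ 5 AND row ≥ 4.
{mark=cross, rank=2, pile=3, row=4}: pile = 3, row = 4, fails this test → Rejected.
{mark=none, rank=9, pile=6, row=5}: pile = 6, row = 5, checks out → Accepted.
{mark=dot, rank=8, pile=1, row=5}: pile = 1, row = 5, fails this test → Rejected.

Rejected, Accepted, Rejected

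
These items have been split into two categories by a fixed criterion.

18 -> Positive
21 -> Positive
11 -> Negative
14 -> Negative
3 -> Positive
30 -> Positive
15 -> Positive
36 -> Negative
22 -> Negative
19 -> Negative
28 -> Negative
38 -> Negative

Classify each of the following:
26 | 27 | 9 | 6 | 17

Negative, Positive, Positive, Positive, Negative

The simplest hypothesis consistent with all the labels is: multiple of 3 AND at most 30.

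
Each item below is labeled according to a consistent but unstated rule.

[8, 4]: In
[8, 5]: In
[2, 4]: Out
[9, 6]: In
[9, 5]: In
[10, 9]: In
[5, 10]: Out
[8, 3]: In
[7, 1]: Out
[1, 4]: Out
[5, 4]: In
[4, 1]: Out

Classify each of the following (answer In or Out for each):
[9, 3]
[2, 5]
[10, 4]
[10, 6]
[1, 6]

In, Out, In, In, Out

'In' ⟺ first > second AND sum ≥ 9.
[9, 3] → 9 > 3, 9+3 = 12 → In. [2, 5] → 2 < 5, 2+5 = 7 → Out. [10, 4] → 10 > 4, 10+4 = 14 → In. [10, 6] → 10 > 6, 10+6 = 16 → In. [1, 6] → 1 < 6, 1+6 = 7 → Out.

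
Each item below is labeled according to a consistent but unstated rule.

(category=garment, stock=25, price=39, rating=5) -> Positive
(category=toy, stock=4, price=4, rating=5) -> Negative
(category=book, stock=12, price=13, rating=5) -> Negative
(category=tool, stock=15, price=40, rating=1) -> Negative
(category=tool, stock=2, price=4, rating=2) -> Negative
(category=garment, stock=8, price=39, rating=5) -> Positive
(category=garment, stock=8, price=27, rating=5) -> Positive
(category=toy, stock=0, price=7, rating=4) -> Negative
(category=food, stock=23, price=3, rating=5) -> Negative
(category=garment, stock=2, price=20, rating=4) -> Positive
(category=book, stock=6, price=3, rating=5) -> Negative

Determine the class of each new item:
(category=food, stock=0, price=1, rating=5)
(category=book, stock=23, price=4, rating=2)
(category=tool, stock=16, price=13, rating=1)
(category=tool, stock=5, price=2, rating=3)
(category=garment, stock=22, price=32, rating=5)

Negative, Negative, Negative, Negative, Positive

Checking candidate rules against both groups, what survives is: category is garment.
(category=food, stock=0, price=1, rating=5) → category is food → Negative.
(category=book, stock=23, price=4, rating=2) → category is book → Negative.
(category=tool, stock=16, price=13, rating=1) → category is tool → Negative.
(category=tool, stock=5, price=2, rating=3) → category is tool → Negative.
(category=garment, stock=22, price=32, rating=5) → category is garment → Positive.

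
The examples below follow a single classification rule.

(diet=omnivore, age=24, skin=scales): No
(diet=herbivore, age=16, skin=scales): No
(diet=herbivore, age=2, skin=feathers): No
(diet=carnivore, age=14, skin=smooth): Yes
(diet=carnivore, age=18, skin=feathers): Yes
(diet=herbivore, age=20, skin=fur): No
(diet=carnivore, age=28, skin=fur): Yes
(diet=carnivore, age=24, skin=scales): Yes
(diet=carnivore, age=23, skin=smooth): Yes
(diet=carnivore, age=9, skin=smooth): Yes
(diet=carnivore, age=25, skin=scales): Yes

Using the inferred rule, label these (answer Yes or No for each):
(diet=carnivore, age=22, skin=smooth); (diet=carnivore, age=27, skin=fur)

Yes, Yes

'Yes' ⟺ diet is carnivore.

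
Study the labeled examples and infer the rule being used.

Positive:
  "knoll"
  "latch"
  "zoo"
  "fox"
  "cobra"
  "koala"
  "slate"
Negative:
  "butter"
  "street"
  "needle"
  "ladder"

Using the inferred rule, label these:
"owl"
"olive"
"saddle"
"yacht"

Positive, Positive, Negative, Positive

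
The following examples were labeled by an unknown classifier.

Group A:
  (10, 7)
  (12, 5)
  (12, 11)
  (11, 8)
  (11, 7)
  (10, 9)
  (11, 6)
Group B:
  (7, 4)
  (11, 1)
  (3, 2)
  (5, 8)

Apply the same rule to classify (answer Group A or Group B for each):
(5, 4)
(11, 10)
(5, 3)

All 'Group A' examples share one property — sum ≥ 17 — and every 'Group B' example lacks it.
(5, 4): 5+4 = 9, doesn't qualify → Group B.
(11, 10): 11+10 = 21, qualifies → Group A.
(5, 3): 5+3 = 8, doesn't qualify → Group B.

Group B, Group A, Group B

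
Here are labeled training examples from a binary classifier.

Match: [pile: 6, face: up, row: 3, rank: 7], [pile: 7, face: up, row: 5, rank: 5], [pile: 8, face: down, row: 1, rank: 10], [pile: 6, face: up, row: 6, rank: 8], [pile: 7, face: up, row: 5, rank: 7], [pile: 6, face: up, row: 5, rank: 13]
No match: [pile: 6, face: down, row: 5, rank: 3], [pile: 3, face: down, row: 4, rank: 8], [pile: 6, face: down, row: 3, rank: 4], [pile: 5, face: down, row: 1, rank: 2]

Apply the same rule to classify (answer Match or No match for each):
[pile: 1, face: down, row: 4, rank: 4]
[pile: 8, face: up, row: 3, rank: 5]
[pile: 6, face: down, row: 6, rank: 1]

The classifier is using: rank ≥ 5 AND pile ≥ 5.
[pile: 1, face: down, row: 4, rank: 4]: rank = 4, pile = 1 — does not pass, so No match. [pile: 8, face: up, row: 3, rank: 5]: rank = 5, pile = 8 — fits, so Match. [pile: 6, face: down, row: 6, rank: 1]: rank = 1, pile = 6 — does not pass, so No match.

No match, Match, No match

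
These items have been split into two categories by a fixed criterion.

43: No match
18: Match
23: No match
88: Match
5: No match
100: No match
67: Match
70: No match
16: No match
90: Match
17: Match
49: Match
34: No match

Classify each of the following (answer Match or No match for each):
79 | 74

Match, Match

The common property of the 'Match' items is: digit sum ≥ 8. No 'No match' item has it.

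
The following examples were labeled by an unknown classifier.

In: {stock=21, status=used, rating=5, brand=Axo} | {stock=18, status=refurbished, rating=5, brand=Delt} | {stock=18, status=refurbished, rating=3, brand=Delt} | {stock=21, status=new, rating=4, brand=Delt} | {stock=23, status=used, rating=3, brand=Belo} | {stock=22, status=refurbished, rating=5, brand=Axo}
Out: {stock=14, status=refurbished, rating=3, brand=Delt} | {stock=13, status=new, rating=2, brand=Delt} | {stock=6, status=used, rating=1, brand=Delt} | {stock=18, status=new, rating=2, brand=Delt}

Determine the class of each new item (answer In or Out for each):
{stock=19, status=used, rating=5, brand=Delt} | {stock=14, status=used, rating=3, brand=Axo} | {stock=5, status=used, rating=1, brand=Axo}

All 'In' examples share one property — stock ≥ 18 AND rating ≥ 3 — and every 'Out' example lacks it.
{stock=19, status=used, rating=5, brand=Delt} — stock = 19, rating = 5, hence In.
{stock=14, status=used, rating=3, brand=Axo} — stock = 14, rating = 3, hence Out.
{stock=5, status=used, rating=1, brand=Axo} — stock = 5, rating = 1, hence Out.

In, Out, Out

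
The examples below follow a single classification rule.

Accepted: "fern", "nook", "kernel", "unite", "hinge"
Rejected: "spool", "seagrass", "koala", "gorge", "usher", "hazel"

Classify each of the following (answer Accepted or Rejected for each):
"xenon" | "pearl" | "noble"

Comparing the two groups points to one rule — contains 'n'.
"xenon" — has 'n', hence Accepted. "pearl" — no 'n', hence Rejected. "noble" — has 'n', hence Accepted.

Accepted, Rejected, Accepted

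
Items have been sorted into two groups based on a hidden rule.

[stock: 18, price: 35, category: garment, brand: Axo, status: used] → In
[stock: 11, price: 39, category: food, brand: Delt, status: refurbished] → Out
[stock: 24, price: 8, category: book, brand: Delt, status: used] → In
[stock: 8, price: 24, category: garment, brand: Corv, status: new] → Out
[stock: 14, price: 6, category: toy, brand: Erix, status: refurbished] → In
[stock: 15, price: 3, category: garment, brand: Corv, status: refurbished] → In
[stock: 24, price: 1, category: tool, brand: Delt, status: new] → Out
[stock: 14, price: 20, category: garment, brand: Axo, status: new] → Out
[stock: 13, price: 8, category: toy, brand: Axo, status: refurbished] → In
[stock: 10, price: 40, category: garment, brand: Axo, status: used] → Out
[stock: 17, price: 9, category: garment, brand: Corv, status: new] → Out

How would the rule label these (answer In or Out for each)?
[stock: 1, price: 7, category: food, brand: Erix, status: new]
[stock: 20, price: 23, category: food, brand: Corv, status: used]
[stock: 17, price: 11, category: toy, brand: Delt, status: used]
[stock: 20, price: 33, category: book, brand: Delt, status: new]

Out, In, In, Out

The rule appears to be: status is not new AND price ≤ 35.
[stock: 1, price: 7, category: food, brand: Erix, status: new] — status is new, price = 7, hence Out.
[stock: 20, price: 23, category: food, brand: Corv, status: used] — status is used, price = 23, hence In.
[stock: 17, price: 11, category: toy, brand: Delt, status: used] — status is used, price = 11, hence In.
[stock: 20, price: 33, category: book, brand: Delt, status: new] — status is new, price = 33, hence Out.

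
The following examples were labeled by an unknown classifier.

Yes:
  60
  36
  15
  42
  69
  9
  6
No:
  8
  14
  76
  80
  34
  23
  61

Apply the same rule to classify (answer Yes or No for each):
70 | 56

No, No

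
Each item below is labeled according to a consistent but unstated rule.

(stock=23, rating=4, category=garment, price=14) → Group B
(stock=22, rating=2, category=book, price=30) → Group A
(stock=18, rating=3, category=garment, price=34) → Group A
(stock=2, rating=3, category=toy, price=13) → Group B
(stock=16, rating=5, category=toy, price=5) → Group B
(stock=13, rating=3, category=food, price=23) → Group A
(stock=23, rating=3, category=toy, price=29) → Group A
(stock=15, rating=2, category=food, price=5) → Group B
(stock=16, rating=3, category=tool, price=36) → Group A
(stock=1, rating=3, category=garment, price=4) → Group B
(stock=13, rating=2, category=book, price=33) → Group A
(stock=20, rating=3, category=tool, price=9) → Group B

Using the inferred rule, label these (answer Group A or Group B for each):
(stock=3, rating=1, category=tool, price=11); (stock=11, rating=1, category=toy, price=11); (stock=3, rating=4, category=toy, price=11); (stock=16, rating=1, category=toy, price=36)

The rule appears to be: price ≥ 23.
(stock=3, rating=1, category=tool, price=11): price = 11 — doesn't qualify, so Group B.
(stock=11, rating=1, category=toy, price=11): price = 11 — doesn't qualify, so Group B.
(stock=3, rating=4, category=toy, price=11): price = 11 — doesn't qualify, so Group B.
(stock=16, rating=1, category=toy, price=36): price = 36 — passes, so Group A.

Group B, Group B, Group B, Group A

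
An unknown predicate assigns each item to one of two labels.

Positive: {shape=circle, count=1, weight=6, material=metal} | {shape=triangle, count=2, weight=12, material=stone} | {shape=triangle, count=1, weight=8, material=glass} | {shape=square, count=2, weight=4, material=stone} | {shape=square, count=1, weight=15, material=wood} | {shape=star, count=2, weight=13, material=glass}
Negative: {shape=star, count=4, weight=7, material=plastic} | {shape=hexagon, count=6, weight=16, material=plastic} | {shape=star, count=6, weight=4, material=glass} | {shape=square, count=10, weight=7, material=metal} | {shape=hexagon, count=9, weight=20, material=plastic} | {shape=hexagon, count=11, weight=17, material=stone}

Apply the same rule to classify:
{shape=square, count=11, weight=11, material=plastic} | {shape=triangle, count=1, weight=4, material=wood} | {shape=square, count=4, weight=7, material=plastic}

Negative, Positive, Negative

The pattern is that an item is 'Positive' exactly when: count ≤ 2.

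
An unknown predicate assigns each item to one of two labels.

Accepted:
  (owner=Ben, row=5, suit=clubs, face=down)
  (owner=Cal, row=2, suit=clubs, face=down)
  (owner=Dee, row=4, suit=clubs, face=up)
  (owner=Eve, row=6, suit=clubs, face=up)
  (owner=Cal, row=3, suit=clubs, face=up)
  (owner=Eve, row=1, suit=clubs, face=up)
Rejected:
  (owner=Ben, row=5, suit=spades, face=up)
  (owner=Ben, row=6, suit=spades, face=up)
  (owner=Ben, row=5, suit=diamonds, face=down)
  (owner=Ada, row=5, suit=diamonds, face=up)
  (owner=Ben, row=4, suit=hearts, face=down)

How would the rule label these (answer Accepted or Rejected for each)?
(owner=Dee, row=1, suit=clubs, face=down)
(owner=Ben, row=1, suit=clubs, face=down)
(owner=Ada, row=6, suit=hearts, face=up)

Accepted, Accepted, Rejected

All 'Accepted' examples share one property — suit is clubs — and every 'Rejected' example lacks it.
(owner=Dee, row=1, suit=clubs, face=down) → suit is clubs → Accepted. (owner=Ben, row=1, suit=clubs, face=down) → suit is clubs → Accepted. (owner=Ada, row=6, suit=hearts, face=up) → suit is hearts → Rejected.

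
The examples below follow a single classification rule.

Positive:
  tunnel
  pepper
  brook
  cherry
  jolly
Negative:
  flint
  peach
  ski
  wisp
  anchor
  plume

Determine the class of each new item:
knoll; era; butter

Positive, Negative, Positive

The rule appears to be: has a double letter.
knoll: Positive ('ll' doubled).
era: Negative (no doubled letter).
butter: Positive ('tt' doubled).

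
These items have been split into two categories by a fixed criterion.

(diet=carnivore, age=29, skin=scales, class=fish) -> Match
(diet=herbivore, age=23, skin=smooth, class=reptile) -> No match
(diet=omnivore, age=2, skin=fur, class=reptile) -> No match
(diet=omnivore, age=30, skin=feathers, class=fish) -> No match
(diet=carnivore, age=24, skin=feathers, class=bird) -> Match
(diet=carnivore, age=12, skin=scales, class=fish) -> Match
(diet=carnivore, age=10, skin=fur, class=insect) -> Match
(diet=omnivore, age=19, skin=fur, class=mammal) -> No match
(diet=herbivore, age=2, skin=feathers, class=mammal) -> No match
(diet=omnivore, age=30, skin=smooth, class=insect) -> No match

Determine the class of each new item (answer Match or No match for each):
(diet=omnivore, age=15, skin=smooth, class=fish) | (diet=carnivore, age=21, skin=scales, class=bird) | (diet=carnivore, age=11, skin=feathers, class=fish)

The pattern is that an item is 'Match' exactly when: diet is carnivore.
(diet=omnivore, age=15, skin=smooth, class=fish): diet is omnivore — does not pass, so No match. (diet=carnivore, age=21, skin=scales, class=bird): diet is carnivore — matches, so Match. (diet=carnivore, age=11, skin=feathers, class=fish): diet is carnivore — matches, so Match.

No match, Match, Match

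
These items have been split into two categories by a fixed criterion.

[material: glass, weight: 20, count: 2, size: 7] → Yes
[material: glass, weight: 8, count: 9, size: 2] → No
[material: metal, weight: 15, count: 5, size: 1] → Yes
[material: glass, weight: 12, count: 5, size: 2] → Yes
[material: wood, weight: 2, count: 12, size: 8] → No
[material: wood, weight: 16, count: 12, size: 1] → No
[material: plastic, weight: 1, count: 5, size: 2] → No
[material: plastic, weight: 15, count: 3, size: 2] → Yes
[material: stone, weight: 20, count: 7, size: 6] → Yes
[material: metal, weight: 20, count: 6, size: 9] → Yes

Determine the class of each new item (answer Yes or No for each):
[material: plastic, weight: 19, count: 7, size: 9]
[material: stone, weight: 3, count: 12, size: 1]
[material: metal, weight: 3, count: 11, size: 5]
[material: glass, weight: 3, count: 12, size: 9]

All 'Yes' examples share one property — weight ≥ 2 AND count ≤ 7 — and every 'No' example lacks it.
[material: plastic, weight: 19, count: 7, size: 9]: weight = 19, count = 7, has this property → Yes.
[material: stone, weight: 3, count: 12, size: 1]: weight = 3, count = 12, fails this test → No.
[material: metal, weight: 3, count: 11, size: 5]: weight = 3, count = 11, fails this test → No.
[material: glass, weight: 3, count: 12, size: 9]: weight = 3, count = 12, fails this test → No.

Yes, No, No, No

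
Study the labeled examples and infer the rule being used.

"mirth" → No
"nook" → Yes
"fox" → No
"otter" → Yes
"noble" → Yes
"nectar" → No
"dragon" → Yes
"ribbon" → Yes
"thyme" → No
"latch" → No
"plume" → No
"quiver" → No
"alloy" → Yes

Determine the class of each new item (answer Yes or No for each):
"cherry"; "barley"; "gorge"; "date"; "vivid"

The classifier is using: length ≥ 4 AND contains 'o'.

No, No, Yes, No, No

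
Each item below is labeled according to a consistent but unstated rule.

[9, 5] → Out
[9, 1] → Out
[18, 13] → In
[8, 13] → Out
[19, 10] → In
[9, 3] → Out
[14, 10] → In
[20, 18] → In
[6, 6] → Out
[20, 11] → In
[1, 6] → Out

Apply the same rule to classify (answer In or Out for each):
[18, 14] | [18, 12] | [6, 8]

'In' ⟺ sum ≥ 24.

In, In, Out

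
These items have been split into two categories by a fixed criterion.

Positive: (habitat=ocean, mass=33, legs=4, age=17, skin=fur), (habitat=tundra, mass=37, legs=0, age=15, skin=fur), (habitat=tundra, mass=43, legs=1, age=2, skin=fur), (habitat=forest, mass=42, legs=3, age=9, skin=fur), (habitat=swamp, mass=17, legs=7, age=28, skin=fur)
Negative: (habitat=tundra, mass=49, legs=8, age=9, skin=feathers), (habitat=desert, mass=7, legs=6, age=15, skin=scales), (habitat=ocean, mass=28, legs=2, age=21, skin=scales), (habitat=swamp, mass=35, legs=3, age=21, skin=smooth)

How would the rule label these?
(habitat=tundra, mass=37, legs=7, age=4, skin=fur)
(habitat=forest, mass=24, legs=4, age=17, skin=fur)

Positive, Positive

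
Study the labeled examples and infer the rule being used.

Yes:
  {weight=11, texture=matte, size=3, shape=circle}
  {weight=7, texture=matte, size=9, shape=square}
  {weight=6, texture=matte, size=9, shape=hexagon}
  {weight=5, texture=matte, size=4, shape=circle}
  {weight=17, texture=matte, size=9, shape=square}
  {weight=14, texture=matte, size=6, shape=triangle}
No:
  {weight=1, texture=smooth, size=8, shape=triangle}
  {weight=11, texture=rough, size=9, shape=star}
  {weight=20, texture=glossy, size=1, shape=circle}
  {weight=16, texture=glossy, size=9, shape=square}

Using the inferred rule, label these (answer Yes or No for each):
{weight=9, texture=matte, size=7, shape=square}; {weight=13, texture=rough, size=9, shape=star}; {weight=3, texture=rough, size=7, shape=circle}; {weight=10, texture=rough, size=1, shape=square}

Yes, No, No, No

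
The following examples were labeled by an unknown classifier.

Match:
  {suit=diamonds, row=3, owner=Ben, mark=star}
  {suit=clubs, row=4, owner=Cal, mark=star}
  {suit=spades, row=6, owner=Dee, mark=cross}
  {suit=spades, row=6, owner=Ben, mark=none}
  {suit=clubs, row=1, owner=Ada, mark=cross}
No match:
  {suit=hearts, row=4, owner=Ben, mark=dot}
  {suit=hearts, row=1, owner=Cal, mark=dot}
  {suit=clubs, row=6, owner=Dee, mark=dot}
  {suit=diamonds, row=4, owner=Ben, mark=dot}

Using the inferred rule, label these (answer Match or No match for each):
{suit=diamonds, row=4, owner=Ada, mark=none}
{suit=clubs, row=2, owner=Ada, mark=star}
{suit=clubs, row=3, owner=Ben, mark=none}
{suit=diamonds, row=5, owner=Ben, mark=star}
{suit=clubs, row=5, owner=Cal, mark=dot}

The classifier is using: mark is not dot.

Match, Match, Match, Match, No match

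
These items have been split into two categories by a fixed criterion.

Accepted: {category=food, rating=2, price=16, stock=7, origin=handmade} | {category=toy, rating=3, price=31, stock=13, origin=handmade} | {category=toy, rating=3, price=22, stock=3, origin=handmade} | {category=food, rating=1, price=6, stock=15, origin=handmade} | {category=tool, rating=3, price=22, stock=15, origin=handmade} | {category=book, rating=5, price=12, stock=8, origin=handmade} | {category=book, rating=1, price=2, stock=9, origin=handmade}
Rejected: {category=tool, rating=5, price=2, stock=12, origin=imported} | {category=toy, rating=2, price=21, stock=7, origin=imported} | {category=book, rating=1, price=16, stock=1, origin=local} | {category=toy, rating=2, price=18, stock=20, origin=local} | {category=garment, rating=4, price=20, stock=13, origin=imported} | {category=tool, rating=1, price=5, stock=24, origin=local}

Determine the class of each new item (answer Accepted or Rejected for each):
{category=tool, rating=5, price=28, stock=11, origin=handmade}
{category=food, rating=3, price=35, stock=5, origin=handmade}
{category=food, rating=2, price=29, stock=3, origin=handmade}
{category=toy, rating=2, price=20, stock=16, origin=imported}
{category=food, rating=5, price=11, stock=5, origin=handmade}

Accepted, Accepted, Accepted, Rejected, Accepted

Looking at the examples, the only property every 'Accepted' case has and every 'Rejected' case lacks is: origin is handmade.
{category=tool, rating=5, price=28, stock=11, origin=handmade} — origin is handmade, hence Accepted.
{category=food, rating=3, price=35, stock=5, origin=handmade} — origin is handmade, hence Accepted.
{category=food, rating=2, price=29, stock=3, origin=handmade} — origin is handmade, hence Accepted.
{category=toy, rating=2, price=20, stock=16, origin=imported} — origin is imported, hence Rejected.
{category=food, rating=5, price=11, stock=5, origin=handmade} — origin is handmade, hence Accepted.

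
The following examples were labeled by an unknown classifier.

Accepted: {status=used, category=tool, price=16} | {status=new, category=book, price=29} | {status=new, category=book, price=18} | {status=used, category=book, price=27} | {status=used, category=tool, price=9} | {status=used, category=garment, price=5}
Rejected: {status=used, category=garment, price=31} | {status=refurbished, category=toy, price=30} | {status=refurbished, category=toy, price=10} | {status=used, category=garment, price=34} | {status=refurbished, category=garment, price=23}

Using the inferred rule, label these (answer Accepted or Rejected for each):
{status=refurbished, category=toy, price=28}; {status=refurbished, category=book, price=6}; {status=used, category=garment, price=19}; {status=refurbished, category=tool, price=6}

The classifier is using: status is not refurbished AND price ≤ 29.
{status=refurbished, category=toy, price=28}: status is refurbished, price = 28 — fails this test, so Rejected. {status=refurbished, category=book, price=6}: status is refurbished, price = 6 — fails this test, so Rejected. {status=used, category=garment, price=19}: status is used, price = 19 — passes, so Accepted. {status=refurbished, category=tool, price=6}: status is refurbished, price = 6 — fails this test, so Rejected.

Rejected, Rejected, Accepted, Rejected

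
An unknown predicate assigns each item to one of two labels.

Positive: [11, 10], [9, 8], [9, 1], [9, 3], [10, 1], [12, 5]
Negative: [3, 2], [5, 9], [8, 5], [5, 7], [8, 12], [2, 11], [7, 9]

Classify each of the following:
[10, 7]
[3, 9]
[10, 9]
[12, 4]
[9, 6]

'Positive' ⟺ first ≥ 9.

Positive, Negative, Positive, Positive, Positive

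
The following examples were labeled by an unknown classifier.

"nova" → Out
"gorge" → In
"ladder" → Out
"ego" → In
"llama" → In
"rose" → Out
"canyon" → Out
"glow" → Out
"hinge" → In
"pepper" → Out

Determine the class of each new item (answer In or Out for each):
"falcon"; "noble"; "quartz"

Out, In, Out

All 'In' examples share one property — odd length — and every 'Out' example lacks it.
Out: "falcon", since length 6. In: "noble", since length 5. Out: "quartz", since length 6.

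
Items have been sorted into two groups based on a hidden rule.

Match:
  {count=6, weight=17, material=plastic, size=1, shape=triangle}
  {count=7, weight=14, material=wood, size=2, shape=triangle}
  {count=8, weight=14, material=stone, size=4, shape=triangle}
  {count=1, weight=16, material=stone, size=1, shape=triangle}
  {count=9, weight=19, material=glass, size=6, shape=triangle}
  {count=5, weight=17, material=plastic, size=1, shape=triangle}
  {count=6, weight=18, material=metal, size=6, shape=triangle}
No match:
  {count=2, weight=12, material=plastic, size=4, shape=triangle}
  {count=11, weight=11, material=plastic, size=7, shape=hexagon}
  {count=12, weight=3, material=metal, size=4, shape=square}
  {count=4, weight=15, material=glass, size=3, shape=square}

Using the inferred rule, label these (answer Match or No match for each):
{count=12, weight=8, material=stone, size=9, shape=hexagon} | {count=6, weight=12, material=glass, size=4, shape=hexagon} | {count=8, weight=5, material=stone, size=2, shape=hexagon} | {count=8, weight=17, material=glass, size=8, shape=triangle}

The distinguishing property — shape is triangle AND weight ≥ 14 — holds for all the 'Match' cases and none of the 'No match' cases.
{count=12, weight=8, material=stone, size=9, shape=hexagon}: shape is hexagon, weight = 8, does not fit → No match. {count=6, weight=12, material=glass, size=4, shape=hexagon}: shape is hexagon, weight = 12, does not fit → No match. {count=8, weight=5, material=stone, size=2, shape=hexagon}: shape is hexagon, weight = 5, does not fit → No match. {count=8, weight=17, material=glass, size=8, shape=triangle}: shape is triangle, weight = 17, matches → Match.

No match, No match, No match, Match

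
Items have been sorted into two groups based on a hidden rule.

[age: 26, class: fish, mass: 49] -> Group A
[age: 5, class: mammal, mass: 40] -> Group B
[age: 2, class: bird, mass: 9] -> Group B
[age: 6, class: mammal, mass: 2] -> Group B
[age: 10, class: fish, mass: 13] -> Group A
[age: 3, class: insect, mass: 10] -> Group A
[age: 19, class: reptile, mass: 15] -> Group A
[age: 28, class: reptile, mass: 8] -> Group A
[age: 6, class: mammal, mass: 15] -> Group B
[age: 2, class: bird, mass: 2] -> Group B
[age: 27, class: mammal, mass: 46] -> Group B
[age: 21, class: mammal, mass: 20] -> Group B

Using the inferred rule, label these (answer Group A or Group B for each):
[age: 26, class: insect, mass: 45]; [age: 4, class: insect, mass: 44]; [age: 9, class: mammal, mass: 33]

Group A, Group A, Group B

The simplest hypothesis consistent with all the labels is: class is not mammal AND age ≥ 3.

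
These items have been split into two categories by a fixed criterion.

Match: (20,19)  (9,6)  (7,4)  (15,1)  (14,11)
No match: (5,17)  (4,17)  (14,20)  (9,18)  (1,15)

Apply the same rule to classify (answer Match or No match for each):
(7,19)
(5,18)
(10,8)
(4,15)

The common property of the 'Match' items is: first > second. No 'No match' item has it.

No match, No match, Match, No match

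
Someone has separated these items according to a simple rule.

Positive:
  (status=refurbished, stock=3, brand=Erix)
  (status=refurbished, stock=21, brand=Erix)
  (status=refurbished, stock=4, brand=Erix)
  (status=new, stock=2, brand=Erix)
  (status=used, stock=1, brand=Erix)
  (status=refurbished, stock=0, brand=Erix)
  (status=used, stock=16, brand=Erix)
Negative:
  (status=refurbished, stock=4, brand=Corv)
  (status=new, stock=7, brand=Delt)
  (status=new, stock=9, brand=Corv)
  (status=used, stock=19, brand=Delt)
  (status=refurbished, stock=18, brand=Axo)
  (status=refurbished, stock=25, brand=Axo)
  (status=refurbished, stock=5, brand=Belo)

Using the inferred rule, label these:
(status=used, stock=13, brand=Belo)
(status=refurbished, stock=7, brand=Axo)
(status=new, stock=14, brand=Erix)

Negative, Negative, Positive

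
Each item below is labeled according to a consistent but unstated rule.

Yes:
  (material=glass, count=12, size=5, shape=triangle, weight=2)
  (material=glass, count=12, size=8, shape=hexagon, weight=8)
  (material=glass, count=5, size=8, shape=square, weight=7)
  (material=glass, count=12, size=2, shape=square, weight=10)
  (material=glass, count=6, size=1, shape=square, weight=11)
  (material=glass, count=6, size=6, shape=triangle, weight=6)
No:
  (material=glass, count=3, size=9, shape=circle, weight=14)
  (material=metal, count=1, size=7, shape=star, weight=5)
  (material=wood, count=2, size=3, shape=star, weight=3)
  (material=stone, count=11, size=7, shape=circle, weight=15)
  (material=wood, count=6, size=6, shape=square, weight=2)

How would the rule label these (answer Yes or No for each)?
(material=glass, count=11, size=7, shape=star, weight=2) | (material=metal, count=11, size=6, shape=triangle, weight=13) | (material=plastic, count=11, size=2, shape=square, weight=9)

The classifier is using: material is glass AND size ≤ 8.
(material=glass, count=11, size=7, shape=star, weight=2) — material is glass, size = 7, hence Yes. (material=metal, count=11, size=6, shape=triangle, weight=13) — material is metal, size = 6, hence No. (material=plastic, count=11, size=2, shape=square, weight=9) — material is plastic, size = 2, hence No.

Yes, No, No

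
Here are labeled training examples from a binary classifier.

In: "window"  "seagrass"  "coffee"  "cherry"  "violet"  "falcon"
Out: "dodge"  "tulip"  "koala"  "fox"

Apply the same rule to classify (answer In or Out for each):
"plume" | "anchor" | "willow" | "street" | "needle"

The rule appears to be: even length.
"plume" → length 5 → Out. "anchor" → length 6 → In. "willow" → length 6 → In. "street" → length 6 → In. "needle" → length 6 → In.

Out, In, In, In, In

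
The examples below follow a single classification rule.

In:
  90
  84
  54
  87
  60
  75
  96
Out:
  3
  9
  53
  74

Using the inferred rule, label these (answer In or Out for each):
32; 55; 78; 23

Out, Out, In, Out

The pattern is that an item is 'In' exactly when: multiple of 3 AND at least 53.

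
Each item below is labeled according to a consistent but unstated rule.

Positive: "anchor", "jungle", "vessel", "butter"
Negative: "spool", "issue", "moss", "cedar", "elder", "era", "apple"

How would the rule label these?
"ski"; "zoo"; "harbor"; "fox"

The simplest hypothesis consistent with all the labels is: length 6.
"ski" — length 3, hence Negative. "zoo" — length 3, hence Negative. "harbor" — length 6, hence Positive. "fox" — length 3, hence Negative.

Negative, Negative, Positive, Negative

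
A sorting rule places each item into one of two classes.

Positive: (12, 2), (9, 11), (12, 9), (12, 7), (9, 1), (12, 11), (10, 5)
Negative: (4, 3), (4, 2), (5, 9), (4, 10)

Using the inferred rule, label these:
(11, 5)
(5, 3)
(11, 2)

Positive, Negative, Positive

The rule appears to be: first ≥ 7.
(11, 5): first 11, meets the rule → Positive. (5, 3): first 5, does not satisfy this → Negative. (11, 2): first 11, meets the rule → Positive.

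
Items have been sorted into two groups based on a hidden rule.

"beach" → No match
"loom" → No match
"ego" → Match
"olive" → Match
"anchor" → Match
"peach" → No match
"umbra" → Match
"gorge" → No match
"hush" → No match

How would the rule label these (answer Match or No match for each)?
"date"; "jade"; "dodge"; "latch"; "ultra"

No match, No match, No match, No match, Match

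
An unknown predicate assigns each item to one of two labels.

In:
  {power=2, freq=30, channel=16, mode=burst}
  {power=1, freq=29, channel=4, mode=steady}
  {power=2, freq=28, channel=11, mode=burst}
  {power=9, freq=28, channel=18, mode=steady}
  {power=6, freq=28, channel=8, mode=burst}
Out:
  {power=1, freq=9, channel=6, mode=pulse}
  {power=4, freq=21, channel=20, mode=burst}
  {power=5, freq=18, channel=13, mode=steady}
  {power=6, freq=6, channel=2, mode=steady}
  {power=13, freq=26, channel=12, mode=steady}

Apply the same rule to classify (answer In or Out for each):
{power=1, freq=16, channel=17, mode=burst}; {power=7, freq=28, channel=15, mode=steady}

Out, In

The common property of the 'In' items is: freq ≥ 28. No 'Out' item has it.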